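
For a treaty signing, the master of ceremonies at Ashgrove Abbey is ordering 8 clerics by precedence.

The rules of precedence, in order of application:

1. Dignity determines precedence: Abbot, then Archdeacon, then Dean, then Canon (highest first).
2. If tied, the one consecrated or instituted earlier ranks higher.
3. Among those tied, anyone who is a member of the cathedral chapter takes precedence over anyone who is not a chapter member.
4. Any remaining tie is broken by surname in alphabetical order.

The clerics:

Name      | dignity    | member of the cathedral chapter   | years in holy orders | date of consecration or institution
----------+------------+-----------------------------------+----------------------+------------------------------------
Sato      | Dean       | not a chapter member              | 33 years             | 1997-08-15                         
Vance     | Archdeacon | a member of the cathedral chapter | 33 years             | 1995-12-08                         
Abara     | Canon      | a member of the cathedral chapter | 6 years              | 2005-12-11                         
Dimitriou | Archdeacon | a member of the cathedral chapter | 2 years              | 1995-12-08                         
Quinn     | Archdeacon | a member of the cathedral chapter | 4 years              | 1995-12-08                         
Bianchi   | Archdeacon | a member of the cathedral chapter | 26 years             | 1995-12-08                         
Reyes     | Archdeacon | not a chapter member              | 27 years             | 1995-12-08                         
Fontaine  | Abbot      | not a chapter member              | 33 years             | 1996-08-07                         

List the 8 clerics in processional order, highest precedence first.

By dignity: Fontaine (Abbot); then Bianchi, Dimitriou, Quinn, Vance and Reyes (Archdeacon); then Sato (Dean); then Abara (Canon).
Bianchi, Dimitriou, Quinn, Vance and Reyes all have date of consecration or institution 1995-12-08, so the next rule applies.
Among Bianchi, Dimitriou, Quinn, Vance and Reyes, a member of the cathedral chapter before not a chapter member: Bianchi, Dimitriou, Quinn and Vance (a member of the cathedral chapter) before Reyes (not a chapter member).
Among Bianchi, Dimitriou, Quinn and Vance, alphabetically by surname: Bianchi before Dimitriou before Quinn before Vance.
Full order: Fontaine, Bianchi, Dimitriou, Quinn, Vance, Reyes, Sato, Abara.

Fontaine, Bianchi, Dimitriou, Quinn, Vance, Reyes, Sato, Abara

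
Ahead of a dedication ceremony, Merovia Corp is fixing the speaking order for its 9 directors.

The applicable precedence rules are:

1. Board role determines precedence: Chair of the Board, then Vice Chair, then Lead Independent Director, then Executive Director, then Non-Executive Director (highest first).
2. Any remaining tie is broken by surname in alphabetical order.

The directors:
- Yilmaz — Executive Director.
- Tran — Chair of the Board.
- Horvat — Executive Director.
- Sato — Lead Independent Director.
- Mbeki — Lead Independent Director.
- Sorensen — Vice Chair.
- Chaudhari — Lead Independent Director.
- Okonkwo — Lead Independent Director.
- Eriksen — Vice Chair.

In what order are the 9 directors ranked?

By board role: Tran (Chair of the Board); then Eriksen and Sorensen (Vice Chair); then Chaudhari, Mbeki, Okonkwo and Sato (Lead Independent Director); then Horvat and Yilmaz (Executive Director).
Among Eriksen and Sorensen, alphabetically by surname: Eriksen before Sorensen.
Among Chaudhari, Mbeki, Okonkwo and Sato, alphabetically by surname: Chaudhari before Mbeki before Okonkwo before Sato.
Among Horvat and Yilmaz, alphabetically by surname: Horvat before Yilmaz.
Full order: Tran, Eriksen, Sorensen, Chaudhari, Mbeki, Okonkwo, Sato, Horvat, Yilmaz.

Tran, Eriksen, Sorensen, Chaudhari, Mbeki, Okonkwo, Sato, Horvat, Yilmaz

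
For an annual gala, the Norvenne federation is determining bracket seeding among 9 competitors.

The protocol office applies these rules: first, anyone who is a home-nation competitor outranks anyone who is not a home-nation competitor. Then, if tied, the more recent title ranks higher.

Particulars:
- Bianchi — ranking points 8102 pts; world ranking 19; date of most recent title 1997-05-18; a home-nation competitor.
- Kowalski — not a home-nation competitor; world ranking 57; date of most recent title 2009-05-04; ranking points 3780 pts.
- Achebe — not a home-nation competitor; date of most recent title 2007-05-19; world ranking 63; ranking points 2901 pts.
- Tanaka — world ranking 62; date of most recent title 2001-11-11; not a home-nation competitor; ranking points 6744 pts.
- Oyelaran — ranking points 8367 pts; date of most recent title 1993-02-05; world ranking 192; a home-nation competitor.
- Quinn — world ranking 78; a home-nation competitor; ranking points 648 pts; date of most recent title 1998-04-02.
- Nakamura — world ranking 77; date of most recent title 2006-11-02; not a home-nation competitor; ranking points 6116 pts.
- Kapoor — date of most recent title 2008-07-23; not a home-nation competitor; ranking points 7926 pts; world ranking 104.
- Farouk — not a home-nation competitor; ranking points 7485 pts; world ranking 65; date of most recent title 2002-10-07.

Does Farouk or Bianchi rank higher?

By the first rule: Quinn, Bianchi and Oyelaran (each a home-nation competitor); then Kowalski, Kapoor, Achebe, Nakamura, Farouk and Tanaka (each not a home-nation competitor).
Among Quinn, Bianchi and Oyelaran, by date of most recent title (later first): Quinn (1998-04-02) before Bianchi (1997-05-18) before Oyelaran (1993-02-05).
Among Kowalski, Kapoor, Achebe, Nakamura, Farouk and Tanaka, by date of most recent title (later first): Kowalski (2009-05-04) before Kapoor (2008-07-23) before Achebe (2007-05-19) before Nakamura (2006-11-02) before Farouk (2002-10-07) before Tanaka (2001-11-11).
So Bianchi takes precedence.

Bianchi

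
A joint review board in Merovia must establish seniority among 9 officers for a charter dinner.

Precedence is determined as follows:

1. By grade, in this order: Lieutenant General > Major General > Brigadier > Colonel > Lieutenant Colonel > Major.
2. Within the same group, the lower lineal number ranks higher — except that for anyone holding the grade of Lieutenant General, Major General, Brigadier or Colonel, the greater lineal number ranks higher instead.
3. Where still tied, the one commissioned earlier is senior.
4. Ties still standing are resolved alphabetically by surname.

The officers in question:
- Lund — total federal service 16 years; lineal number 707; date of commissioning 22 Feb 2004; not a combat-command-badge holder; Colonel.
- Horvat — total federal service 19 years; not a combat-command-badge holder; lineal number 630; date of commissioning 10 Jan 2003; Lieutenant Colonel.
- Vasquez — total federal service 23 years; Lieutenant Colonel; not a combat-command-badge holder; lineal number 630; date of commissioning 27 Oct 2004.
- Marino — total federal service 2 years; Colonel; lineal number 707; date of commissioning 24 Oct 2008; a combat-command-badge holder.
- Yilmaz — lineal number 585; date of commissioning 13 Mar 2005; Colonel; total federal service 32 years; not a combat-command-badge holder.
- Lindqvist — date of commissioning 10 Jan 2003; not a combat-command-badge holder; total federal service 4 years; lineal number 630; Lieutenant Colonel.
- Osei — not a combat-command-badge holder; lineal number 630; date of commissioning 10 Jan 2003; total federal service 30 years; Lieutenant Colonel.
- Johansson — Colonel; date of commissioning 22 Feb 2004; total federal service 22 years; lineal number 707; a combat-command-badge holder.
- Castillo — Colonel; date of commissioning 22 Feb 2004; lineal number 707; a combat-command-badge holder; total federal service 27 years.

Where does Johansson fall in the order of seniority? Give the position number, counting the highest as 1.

2

By grade: Castillo, Johansson, Lund, Marino and Yilmaz (Colonel); then Horvat, Lindqvist, Osei and Vasquez (Lieutenant Colonel).
Among Castillo, Johansson, Lund, Marino and Yilmaz, by lineal number (higher first) (reversed rule for this group): Castillo, Johansson, Lund and Marino (707) before Yilmaz (585).
Among Castillo, Johansson, Lund and Marino, by date of commissioning (earlier first): Castillo, Johansson and Lund (22 Feb 2004) before Marino (24 Oct 2008).
Among Castillo, Johansson and Lund, alphabetically by surname: Castillo before Johansson before Lund.
Horvat, Lindqvist, Osei and Vasquez all have lineal number 630, so the next rule applies.
Among Horvat, Lindqvist, Osei and Vasquez, by date of commissioning (earlier first): Horvat, Lindqvist and Osei (10 Jan 2003) before Vasquez (27 Oct 2004).
Among Horvat, Lindqvist and Osei, alphabetically by surname: Horvat before Lindqvist before Osei.
Order: Castillo, Johansson, Lund, Marino, Yilmaz, Horvat, Lindqvist, Osei, Vasquez. So position 2.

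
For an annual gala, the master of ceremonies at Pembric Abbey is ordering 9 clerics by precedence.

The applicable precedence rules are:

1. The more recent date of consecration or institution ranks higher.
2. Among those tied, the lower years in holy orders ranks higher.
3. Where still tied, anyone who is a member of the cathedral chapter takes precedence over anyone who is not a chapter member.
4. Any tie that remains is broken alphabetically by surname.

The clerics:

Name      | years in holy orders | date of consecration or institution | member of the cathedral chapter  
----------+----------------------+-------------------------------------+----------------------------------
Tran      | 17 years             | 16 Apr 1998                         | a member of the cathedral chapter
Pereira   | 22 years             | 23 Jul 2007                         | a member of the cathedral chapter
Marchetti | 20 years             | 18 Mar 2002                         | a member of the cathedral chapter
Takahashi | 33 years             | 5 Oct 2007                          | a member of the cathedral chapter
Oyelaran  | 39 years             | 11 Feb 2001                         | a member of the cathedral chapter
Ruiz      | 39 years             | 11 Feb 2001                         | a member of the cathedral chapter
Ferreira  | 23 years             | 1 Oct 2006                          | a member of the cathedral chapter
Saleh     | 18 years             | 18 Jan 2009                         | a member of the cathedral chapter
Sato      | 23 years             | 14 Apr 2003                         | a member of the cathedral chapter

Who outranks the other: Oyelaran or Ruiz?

By date of consecration or institution (later first): Saleh (18 Jan 2009); then Takahashi (5 Oct 2007); then Pereira (23 Jul 2007); then Ferreira (1 Oct 2006); then Sato (14 Apr 2003); then Marchetti (18 Mar 2002); then Oyelaran and Ruiz (both 11 Feb 2001); then Tran (16 Apr 1998).
Oyelaran and Ruiz both have years in holy orders 39 years, so the next rule applies.
Oyelaran and Ruiz are each a member of the cathedral chapter, so the next rule applies.
Among Oyelaran and Ruiz, alphabetically by surname: Oyelaran before Ruiz.
So Oyelaran takes precedence.

Oyelaran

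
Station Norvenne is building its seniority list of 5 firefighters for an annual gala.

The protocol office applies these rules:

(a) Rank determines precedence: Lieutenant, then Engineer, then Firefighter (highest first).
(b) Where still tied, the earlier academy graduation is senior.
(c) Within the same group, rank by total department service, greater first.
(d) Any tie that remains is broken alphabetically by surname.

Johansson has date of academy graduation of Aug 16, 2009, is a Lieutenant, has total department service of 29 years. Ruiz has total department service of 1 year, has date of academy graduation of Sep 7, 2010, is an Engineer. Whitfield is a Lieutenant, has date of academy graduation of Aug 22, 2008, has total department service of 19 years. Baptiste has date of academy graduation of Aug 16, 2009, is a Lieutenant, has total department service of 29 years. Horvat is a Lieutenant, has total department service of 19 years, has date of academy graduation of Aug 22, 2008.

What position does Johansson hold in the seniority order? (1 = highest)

4

By rank: Horvat, Whitfield, Baptiste and Johansson (Lieutenant); then Ruiz (Engineer).
Among Horvat, Whitfield, Baptiste and Johansson, by date of academy graduation (earlier first): Horvat and Whitfield (Aug 22, 2008) before Baptiste and Johansson (Aug 16, 2009).
Horvat and Whitfield both have total department service 19 years, so the next rule applies.
Among Horvat and Whitfield, alphabetically by surname: Horvat before Whitfield.
Baptiste and Johansson both have total department service 29 years, so the next rule applies.
Among Baptiste and Johansson, alphabetically by surname: Baptiste before Johansson.
Order: Horvat, Whitfield, Baptiste, Johansson, Ruiz. So position 4.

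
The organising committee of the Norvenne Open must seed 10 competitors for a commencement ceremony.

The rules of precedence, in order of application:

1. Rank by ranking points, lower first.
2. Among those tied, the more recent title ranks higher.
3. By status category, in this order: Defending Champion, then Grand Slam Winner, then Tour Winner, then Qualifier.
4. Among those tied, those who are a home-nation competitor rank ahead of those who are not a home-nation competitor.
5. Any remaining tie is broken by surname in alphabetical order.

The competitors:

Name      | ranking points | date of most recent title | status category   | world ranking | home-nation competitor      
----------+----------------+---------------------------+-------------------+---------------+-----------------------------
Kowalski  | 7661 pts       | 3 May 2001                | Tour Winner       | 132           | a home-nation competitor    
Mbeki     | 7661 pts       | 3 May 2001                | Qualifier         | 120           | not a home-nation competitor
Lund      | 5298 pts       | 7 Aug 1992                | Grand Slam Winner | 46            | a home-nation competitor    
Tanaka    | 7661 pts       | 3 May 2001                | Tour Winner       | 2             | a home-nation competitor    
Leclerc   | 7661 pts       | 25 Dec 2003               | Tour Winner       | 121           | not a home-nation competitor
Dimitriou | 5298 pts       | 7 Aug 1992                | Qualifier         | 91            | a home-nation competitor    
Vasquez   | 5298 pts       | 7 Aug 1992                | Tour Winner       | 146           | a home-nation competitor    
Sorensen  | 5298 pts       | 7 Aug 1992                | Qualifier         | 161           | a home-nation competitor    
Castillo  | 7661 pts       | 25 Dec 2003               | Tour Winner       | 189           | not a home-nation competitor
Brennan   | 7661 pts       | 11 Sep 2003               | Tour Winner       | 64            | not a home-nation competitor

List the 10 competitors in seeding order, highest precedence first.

Lund, Vasquez, Dimitriou, Sorensen, Castillo, Leclerc, Brennan, Kowalski, Tanaka, Mbeki

By ranking points (lower first): Lund, Vasquez, Dimitriou and Sorensen (each 5298 pts); then Castillo, Leclerc, Brennan, Kowalski, Tanaka and Mbeki (each 7661 pts).
Lund, Vasquez, Dimitriou and Sorensen all have date of most recent title 7 Aug 1992, so the next rule applies.
Among Lund, Vasquez, Dimitriou and Sorensen, by status category: Lund (Grand Slam Winner) before Vasquez (Tour Winner) before Dimitriou and Sorensen (Qualifier).
Dimitriou and Sorensen are each a home-nation competitor, so the next rule applies.
Among Dimitriou and Sorensen, alphabetically by surname: Dimitriou before Sorensen.
Among Castillo, Leclerc, Brennan, Kowalski, Tanaka and Mbeki, by date of most recent title (later first): Castillo and Leclerc (25 Dec 2003) before Brennan (11 Sep 2003) before Kowalski, Tanaka and Mbeki (3 May 2001).
Castillo and Leclerc are each Tour Winner, so the next rule applies.
Castillo and Leclerc are each not a home-nation competitor, so the next rule applies.
Among Castillo and Leclerc, alphabetically by surname: Castillo before Leclerc.
Among Kowalski, Tanaka and Mbeki, by status category: Kowalski and Tanaka (Tour Winner) before Mbeki (Qualifier).
Kowalski and Tanaka are each a home-nation competitor, so the next rule applies.
Among Kowalski and Tanaka, alphabetically by surname: Kowalski before Tanaka.
Full order: Lund, Vasquez, Dimitriou, Sorensen, Castillo, Leclerc, Brennan, Kowalski, Tanaka, Mbeki.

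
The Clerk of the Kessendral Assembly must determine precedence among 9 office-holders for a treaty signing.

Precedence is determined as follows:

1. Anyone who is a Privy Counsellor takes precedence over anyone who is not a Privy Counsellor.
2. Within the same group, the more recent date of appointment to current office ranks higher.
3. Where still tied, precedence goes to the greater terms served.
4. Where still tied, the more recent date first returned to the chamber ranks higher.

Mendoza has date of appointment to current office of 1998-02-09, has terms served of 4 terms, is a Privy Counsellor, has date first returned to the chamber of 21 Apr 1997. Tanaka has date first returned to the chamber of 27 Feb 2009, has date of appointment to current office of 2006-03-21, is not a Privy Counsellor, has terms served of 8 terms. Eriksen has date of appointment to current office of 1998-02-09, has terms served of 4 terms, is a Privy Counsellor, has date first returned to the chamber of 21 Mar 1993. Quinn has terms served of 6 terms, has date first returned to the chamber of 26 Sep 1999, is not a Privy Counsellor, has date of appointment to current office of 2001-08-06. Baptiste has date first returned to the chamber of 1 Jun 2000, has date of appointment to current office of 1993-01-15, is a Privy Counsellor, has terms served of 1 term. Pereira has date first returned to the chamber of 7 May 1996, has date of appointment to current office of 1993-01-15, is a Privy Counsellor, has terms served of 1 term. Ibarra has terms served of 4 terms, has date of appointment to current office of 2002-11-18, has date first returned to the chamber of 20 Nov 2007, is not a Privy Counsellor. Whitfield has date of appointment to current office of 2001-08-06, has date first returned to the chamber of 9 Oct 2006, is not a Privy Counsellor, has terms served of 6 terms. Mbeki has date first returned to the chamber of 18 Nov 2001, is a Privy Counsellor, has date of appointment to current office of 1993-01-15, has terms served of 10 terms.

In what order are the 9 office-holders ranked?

By the first rule: Mendoza, Eriksen, Mbeki, Baptiste and Pereira (each a Privy Counsellor); then Tanaka, Ibarra, Whitfield and Quinn (each not a Privy Counsellor).
Among Mendoza, Eriksen, Mbeki, Baptiste and Pereira, by date of appointment to current office (later first): Mendoza and Eriksen (1998-02-09) before Mbeki, Baptiste and Pereira (1993-01-15).
Mendoza and Eriksen both have terms served 4 terms, so the next rule applies.
Among Mendoza and Eriksen, by date first returned to the chamber (later first): Mendoza (21 Apr 1997) before Eriksen (21 Mar 1993).
Among Mbeki, Baptiste and Pereira, by terms served (higher first): Mbeki (10 terms) before Baptiste and Pereira (1 term).
Among Baptiste and Pereira, by date first returned to the chamber (later first): Baptiste (1 Jun 2000) before Pereira (7 May 1996).
Among Tanaka, Ibarra, Whitfield and Quinn, by date of appointment to current office (later first): Tanaka (2006-03-21) before Ibarra (2002-11-18) before Whitfield and Quinn (2001-08-06).
Whitfield and Quinn both have terms served 6 terms, so the next rule applies.
Among Whitfield and Quinn, by date first returned to the chamber (later first): Whitfield (9 Oct 2006) before Quinn (26 Sep 1999).
Full order: Mendoza, Eriksen, Mbeki, Baptiste, Pereira, Tanaka, Ibarra, Whitfield, Quinn.

Mendoza, Eriksen, Mbeki, Baptiste, Pereira, Tanaka, Ibarra, Whitfield, Quinn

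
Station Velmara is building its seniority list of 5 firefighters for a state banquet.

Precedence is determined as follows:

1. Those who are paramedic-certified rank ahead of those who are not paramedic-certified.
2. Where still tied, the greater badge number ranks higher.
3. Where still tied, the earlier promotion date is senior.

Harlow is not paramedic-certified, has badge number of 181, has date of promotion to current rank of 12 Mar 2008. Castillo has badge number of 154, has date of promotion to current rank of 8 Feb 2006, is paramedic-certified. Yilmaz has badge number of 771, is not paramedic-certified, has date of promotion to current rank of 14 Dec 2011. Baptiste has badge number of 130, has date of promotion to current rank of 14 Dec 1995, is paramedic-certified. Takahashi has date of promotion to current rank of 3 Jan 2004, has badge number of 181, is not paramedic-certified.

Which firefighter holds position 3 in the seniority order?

Yilmaz

By the first rule: Castillo and Baptiste (both paramedic-certified); then Yilmaz, Takahashi and Harlow (each not paramedic-certified).
Among Castillo and Baptiste, by badge number (higher first): Castillo (154) before Baptiste (130).
Among Yilmaz, Takahashi and Harlow, by badge number (higher first): Yilmaz (771) before Takahashi and Harlow (181).
Among Takahashi and Harlow, by date of promotion to current rank (earlier first): Takahashi (3 Jan 2004) before Harlow (12 Mar 2008).
Order: Castillo, Baptiste, Yilmaz, Takahashi, Harlow.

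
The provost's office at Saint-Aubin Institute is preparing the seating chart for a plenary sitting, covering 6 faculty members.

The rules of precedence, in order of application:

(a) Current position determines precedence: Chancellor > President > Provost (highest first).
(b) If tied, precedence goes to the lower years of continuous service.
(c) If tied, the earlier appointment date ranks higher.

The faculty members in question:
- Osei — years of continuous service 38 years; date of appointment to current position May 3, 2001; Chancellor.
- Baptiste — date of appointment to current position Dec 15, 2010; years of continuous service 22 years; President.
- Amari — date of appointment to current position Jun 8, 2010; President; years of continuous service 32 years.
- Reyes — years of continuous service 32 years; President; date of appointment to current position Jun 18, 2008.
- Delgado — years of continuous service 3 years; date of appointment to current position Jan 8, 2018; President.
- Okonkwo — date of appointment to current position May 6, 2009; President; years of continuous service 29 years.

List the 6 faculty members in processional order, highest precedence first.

Osei, Delgado, Baptiste, Okonkwo, Reyes, Amari

By current position: Osei (Chancellor); then Delgado, Baptiste, Okonkwo, Reyes and Amari (President).
Among Delgado, Baptiste, Okonkwo, Reyes and Amari, by years of continuous service (lower first): Delgado (3 years) before Baptiste (22 years) before Okonkwo (29 years) before Reyes and Amari (32 years).
Among Reyes and Amari, by date of appointment to current position (earlier first): Reyes (Jun 18, 2008) before Amari (Jun 8, 2010).
Full order: Osei, Delgado, Baptiste, Okonkwo, Reyes, Amari.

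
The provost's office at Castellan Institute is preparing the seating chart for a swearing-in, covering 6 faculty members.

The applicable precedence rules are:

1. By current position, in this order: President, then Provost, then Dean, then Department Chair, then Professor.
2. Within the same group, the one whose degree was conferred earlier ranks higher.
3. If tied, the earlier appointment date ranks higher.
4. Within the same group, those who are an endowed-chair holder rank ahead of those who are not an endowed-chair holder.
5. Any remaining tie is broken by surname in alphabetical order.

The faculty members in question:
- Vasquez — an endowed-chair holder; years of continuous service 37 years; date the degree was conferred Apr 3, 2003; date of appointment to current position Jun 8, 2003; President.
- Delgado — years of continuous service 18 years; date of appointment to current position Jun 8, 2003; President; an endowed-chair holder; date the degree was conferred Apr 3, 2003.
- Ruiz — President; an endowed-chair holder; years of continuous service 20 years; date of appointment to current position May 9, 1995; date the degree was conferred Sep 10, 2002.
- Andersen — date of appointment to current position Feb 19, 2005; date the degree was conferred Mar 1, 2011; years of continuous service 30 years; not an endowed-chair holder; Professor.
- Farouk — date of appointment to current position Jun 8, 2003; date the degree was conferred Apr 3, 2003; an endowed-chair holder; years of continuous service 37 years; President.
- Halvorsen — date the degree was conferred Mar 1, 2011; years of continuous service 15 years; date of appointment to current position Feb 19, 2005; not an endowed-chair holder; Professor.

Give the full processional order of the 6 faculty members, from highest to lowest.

By current position: Ruiz, Delgado, Farouk and Vasquez (President); then Andersen and Halvorsen (Professor).
Among Ruiz, Delgado, Farouk and Vasquez, by date the degree was conferred (earlier first): Ruiz (Sep 10, 2002) before Delgado, Farouk and Vasquez (Apr 3, 2003).
Delgado, Farouk and Vasquez all have date of appointment to current position Jun 8, 2003, so the next rule applies.
Delgado, Farouk and Vasquez are each an endowed-chair holder, so the next rule applies.
Among Delgado, Farouk and Vasquez, alphabetically by surname: Delgado before Farouk before Vasquez.
Andersen and Halvorsen both have date the degree was conferred Mar 1, 2011, so the next rule applies.
Andersen and Halvorsen both have date of appointment to current position Feb 19, 2005, so the next rule applies.
Andersen and Halvorsen are each not an endowed-chair holder, so the next rule applies.
Among Andersen and Halvorsen, alphabetically by surname: Andersen before Halvorsen.
Full order: Ruiz, Delgado, Farouk, Vasquez, Andersen, Halvorsen.

Ruiz, Delgado, Farouk, Vasquez, Andersen, Halvorsen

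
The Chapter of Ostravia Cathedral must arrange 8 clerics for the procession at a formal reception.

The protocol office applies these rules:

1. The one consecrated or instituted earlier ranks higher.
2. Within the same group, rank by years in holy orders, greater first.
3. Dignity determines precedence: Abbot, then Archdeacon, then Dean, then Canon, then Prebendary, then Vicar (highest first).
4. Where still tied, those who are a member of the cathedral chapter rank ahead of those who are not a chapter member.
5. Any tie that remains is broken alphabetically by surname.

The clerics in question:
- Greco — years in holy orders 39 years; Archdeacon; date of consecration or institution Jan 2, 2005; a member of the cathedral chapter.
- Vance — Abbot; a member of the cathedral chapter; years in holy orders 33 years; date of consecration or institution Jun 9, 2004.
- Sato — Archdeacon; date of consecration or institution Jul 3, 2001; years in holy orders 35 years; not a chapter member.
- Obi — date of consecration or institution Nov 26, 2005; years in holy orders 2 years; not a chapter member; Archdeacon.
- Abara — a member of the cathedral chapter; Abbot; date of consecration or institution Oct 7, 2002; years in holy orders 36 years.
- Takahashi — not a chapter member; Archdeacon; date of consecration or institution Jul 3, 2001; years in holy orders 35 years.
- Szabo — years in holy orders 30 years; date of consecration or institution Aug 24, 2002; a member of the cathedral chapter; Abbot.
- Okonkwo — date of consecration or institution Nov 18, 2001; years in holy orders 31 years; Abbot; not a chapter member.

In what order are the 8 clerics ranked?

Sato, Takahashi, Okonkwo, Szabo, Abara, Vance, Greco, Obi

By date of consecration or institution (earlier first): Sato and Takahashi (both Jul 3, 2001); then Okonkwo (Nov 18, 2001); then Szabo (Aug 24, 2002); then Abara (Oct 7, 2002); then Vance (Jun 9, 2004); then Greco (Jan 2, 2005); then Obi (Nov 26, 2005).
Sato and Takahashi both have years in holy orders 35 years, so the next rule applies.
Sato and Takahashi are each Archdeacon, so the next rule applies.
Sato and Takahashi are each not a chapter member, so the next rule applies.
Among Sato and Takahashi, alphabetically by surname: Sato before Takahashi.
Full order: Sato, Takahashi, Okonkwo, Szabo, Abara, Vance, Greco, Obi.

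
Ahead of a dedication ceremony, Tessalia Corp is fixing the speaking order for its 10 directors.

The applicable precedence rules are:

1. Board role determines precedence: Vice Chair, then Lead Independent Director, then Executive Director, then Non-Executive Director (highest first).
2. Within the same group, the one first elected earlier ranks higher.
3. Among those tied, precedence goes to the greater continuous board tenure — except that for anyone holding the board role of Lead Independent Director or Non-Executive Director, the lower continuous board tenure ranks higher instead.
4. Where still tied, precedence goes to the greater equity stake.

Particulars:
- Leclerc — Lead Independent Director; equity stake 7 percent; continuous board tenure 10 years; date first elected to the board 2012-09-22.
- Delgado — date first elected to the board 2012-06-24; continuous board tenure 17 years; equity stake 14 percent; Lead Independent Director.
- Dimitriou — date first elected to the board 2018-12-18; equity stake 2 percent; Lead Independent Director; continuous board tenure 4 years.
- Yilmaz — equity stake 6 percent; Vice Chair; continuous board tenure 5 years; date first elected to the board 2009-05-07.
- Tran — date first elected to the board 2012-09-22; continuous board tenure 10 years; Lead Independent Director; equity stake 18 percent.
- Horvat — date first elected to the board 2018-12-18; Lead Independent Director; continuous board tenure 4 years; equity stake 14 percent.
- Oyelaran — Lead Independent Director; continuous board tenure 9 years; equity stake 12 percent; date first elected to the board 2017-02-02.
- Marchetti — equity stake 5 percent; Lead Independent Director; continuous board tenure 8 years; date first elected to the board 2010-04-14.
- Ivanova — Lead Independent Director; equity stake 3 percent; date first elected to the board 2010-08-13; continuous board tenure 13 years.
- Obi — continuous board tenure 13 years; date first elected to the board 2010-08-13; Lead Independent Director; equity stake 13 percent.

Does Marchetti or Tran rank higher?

By board role: Yilmaz (Vice Chair); then Marchetti, Obi, Ivanova, Delgado, Tran, Leclerc, Oyelaran, Horvat and Dimitriou (Lead Independent Director).
Among Marchetti, Obi, Ivanova, Delgado, Tran, Leclerc, Oyelaran, Horvat and Dimitriou, by date first elected to the board (earlier first): Marchetti (2010-04-14) before Obi and Ivanova (2010-08-13) before Delgado (2012-06-24) before Tran and Leclerc (2012-09-22) before Oyelaran (2017-02-02) before Horvat and Dimitriou (2018-12-18).
Obi and Ivanova both have continuous board tenure 13 years, so the next rule applies.
Among Obi and Ivanova, by equity stake (higher first): Obi (13 percent) before Ivanova (3 percent).
Tran and Leclerc both have continuous board tenure 10 years, so the next rule applies.
Among Tran and Leclerc, by equity stake (higher first): Tran (18 percent) before Leclerc (7 percent).
Horvat and Dimitriou both have continuous board tenure 4 years, so the next rule applies.
Among Horvat and Dimitriou, by equity stake (higher first): Horvat (14 percent) before Dimitriou (2 percent).
So Marchetti takes precedence.

Marchetti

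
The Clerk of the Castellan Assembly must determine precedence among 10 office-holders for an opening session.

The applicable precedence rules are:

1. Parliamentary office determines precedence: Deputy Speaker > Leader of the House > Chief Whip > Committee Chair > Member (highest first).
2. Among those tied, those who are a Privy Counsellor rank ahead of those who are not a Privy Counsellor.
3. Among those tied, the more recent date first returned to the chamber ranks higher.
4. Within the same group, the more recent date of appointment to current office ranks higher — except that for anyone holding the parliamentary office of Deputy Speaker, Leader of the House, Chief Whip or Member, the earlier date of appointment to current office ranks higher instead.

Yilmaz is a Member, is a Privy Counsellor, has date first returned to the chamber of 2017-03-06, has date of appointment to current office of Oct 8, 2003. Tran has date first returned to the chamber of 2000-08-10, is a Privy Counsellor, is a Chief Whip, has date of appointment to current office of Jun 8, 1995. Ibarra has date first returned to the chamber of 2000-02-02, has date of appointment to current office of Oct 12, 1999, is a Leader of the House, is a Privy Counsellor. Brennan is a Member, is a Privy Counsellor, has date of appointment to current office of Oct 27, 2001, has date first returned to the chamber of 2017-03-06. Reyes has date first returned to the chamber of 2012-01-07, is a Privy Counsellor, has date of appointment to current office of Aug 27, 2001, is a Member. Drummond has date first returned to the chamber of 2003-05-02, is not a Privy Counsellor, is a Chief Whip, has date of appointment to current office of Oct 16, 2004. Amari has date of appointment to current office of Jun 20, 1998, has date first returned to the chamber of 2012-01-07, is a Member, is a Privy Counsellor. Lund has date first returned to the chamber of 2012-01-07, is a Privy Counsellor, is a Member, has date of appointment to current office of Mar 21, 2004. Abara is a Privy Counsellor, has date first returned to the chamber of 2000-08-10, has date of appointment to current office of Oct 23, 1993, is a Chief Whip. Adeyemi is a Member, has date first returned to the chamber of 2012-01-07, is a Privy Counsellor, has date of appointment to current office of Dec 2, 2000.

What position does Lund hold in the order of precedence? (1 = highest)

By parliamentary office: Ibarra (Leader of the House); then Abara, Tran and Drummond (Chief Whip); then Brennan, Yilmaz, Amari, Adeyemi, Reyes and Lund (Member).
Among Abara, Tran and Drummond, a Privy Counsellor before not a Privy Counsellor: Abara and Tran (a Privy Counsellor) before Drummond (not a Privy Counsellor).
Abara and Tran both have date first returned to the chamber 2000-08-10, so the next rule applies.
Among Abara and Tran, by date of appointment to current office (earlier first) (reversed rule for this group): Abara (Oct 23, 1993) before Tran (Jun 8, 1995).
Brennan, Yilmaz, Amari, Adeyemi, Reyes and Lund are each a Privy Counsellor, so the next rule applies.
Among Brennan, Yilmaz, Amari, Adeyemi, Reyes and Lund, by date first returned to the chamber (later first): Brennan and Yilmaz (2017-03-06) before Amari, Adeyemi, Reyes and Lund (2012-01-07).
Among Brennan and Yilmaz, by date of appointment to current office (earlier first) (reversed rule for this group): Brennan (Oct 27, 2001) before Yilmaz (Oct 8, 2003).
Among Amari, Adeyemi, Reyes and Lund, by date of appointment to current office (earlier first) (reversed rule for this group): Amari (Jun 20, 1998) before Adeyemi (Dec 2, 2000) before Reyes (Aug 27, 2001) before Lund (Mar 21, 2004).
Order: Ibarra, Abara, Tran, Drummond, Brennan, Yilmaz, Amari, Adeyemi, Reyes, Lund. So position 10.

10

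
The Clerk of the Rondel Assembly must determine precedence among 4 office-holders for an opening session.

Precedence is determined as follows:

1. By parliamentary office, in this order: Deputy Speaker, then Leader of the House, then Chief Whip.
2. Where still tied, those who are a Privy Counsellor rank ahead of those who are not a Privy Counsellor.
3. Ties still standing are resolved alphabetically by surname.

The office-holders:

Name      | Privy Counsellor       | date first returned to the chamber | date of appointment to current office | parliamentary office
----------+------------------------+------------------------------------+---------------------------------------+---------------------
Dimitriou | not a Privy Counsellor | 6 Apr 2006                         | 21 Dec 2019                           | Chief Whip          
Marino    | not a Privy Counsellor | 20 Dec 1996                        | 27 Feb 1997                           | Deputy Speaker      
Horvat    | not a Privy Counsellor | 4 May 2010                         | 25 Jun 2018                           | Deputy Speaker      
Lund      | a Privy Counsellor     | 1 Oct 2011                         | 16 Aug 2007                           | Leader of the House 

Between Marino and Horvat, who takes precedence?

By parliamentary office: Horvat and Marino (Deputy Speaker); then Lund (Leader of the House); then Dimitriou (Chief Whip).
Horvat and Marino are each not a Privy Counsellor, so the next rule applies.
Among Horvat and Marino, alphabetically by surname: Horvat before Marino.
So Horvat takes precedence.

Horvat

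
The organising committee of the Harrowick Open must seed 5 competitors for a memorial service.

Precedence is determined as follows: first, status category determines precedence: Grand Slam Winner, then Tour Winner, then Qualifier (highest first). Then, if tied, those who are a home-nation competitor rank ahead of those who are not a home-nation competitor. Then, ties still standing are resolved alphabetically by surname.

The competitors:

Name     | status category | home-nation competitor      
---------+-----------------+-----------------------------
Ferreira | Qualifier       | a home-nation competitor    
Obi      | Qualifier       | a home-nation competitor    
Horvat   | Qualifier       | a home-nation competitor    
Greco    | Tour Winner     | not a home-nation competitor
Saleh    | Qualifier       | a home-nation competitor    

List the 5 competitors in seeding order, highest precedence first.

Greco, Ferreira, Horvat, Obi, Saleh

By status category: Greco (Tour Winner); then Ferreira, Horvat, Obi and Saleh (Qualifier).
Ferreira, Horvat, Obi and Saleh are each a home-nation competitor, so the next rule applies.
Among Ferreira, Horvat, Obi and Saleh, alphabetically by surname: Ferreira before Horvat before Obi before Saleh.
Full order: Greco, Ferreira, Horvat, Obi, Saleh.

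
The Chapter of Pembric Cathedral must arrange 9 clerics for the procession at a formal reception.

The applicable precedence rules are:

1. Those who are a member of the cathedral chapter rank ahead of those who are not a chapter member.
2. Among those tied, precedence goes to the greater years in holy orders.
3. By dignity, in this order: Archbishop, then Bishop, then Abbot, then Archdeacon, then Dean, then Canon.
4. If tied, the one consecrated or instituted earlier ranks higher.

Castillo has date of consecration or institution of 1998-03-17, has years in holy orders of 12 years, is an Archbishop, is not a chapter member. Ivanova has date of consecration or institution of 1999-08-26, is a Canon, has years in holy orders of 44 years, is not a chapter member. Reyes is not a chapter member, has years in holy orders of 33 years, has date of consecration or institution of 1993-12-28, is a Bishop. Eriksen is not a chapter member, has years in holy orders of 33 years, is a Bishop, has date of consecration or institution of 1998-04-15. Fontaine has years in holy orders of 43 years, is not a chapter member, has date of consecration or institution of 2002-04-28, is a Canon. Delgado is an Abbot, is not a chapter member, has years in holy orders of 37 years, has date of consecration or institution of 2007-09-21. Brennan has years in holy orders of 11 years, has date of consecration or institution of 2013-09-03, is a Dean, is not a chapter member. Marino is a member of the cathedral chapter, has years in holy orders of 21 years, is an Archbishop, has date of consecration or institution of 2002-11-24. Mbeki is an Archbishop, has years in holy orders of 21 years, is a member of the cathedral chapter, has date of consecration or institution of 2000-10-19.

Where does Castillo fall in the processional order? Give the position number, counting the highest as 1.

By the first rule: Mbeki and Marino (both a member of the cathedral chapter); then Ivanova, Fontaine, Delgado, Reyes, Eriksen, Castillo and Brennan (each not a chapter member).
Mbeki and Marino both have years in holy orders 21 years, so the next rule applies.
Mbeki and Marino are each Archbishop, so the next rule applies.
Among Mbeki and Marino, by date of consecration or institution (earlier first): Mbeki (2000-10-19) before Marino (2002-11-24).
Among Ivanova, Fontaine, Delgado, Reyes, Eriksen, Castillo and Brennan, by years in holy orders (higher first): Ivanova (44 years) before Fontaine (43 years) before Delgado (37 years) before Reyes and Eriksen (33 years) before Castillo (12 years) before Brennan (11 years).
Reyes and Eriksen are each Bishop, so the next rule applies.
Among Reyes and Eriksen, by date of consecration or institution (earlier first): Reyes (1993-12-28) before Eriksen (1998-04-15).
Order: Mbeki, Marino, Ivanova, Fontaine, Delgado, Reyes, Eriksen, Castillo, Brennan. So position 8.

8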